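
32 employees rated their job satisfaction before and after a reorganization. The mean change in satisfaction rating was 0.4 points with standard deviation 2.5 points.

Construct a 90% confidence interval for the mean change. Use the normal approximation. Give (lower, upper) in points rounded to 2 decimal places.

This is a matched-pairs design, so SE = s_d/√n = 2.5/√32 = 0.4419.
Margin = 1.645 × 0.4419 = 0.7269; the interval is 0.4 ± 0.7269 = (-0.33, 1.13).

(-0.33, 1.13)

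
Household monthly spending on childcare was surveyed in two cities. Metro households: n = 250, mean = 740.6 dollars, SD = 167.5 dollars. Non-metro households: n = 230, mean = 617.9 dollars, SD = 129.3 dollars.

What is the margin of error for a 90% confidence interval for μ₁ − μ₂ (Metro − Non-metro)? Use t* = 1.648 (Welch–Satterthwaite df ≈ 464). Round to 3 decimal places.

SE₁ = s₁/√n₁ = 167.5/√250 = 10.5936; SE₂ = 129.3/√230 = 8.5258.
Independent samples, unequal variances: SE_diff = √(SE₁² + SE₂²) = √(112.22436096 + 72.68926564) = 13.5983.
t* = 1.648, so margin of error = 1.648 × 13.5983 = 22.4100.

22.410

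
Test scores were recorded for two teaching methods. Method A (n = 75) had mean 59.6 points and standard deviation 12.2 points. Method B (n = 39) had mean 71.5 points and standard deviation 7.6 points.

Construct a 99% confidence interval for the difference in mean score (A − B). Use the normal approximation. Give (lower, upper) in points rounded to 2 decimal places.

Per-group SEs: s₁/√n₁ = 12.2/√75 = 1.4087, s₂/√n₂ = 7.6/√39 = 1.2170.
Unpooled SE of the difference: √(1.98443569 + 1.481089) = 1.8616.
Margin of error = z* · SE = 2.576 × 1.8616 = 4.7955.
x̄₁ − x̄₂ = 59.6 − 71.5 = -11.9000.
CI: -11.9000 ± 4.7955 = (-16.70, -7.10).

(-16.70, -7.10)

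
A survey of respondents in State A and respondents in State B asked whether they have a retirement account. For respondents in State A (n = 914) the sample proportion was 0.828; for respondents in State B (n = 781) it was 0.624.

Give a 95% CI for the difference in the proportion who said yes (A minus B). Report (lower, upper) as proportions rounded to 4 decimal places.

The two standard errors are √(0.8280×0.1720/914) = 0.01248 and √(0.6240×0.3760/781) = 0.01733.
Because the samples are independent, SE_diff = √(0.01248² + 0.01733²) = 0.02136.
Using z* = 1.960 for 95%, ME = 1.960 × 0.02136 = 0.04187.
p̂₁ − p̂₂ = 0.2040; interval 0.2040 ± 0.04187 gives (0.1621, 0.2459).

(0.1621, 0.2459)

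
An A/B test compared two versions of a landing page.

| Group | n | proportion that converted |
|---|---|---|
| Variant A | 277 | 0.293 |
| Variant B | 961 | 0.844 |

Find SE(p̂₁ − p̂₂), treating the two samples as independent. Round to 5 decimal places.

The two standard errors are √(0.2930×0.7070/277) = 0.02735 and √(0.8440×0.1560/961) = 0.01171.
Because the samples are independent, SE_diff = √(0.02735² + 0.01171²) = 0.02975.

0.02975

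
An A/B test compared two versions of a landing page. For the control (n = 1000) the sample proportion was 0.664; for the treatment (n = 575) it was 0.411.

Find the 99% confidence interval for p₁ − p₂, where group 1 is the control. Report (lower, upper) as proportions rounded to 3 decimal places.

(0.188, 0.318)

Each SE is √(p̂(1−p̂)/n): √(0.6640·0.3360/1000) = 0.01494 and √(0.4110·0.5890/575) = 0.02052.
SE(p̂₁ − p̂₂) = √(SE₁² + SE₂²) = √(0.0002232036 + 0.0004210704) = 0.02538, since the two samples are independent.
At 99% confidence z* = 2.576; margin = 2.576 × 0.02538 = 0.06538.
The difference is 0.6640 − 0.4110 = 0.2530, so the interval is 0.2530 ± 0.06538 = (0.188, 0.318).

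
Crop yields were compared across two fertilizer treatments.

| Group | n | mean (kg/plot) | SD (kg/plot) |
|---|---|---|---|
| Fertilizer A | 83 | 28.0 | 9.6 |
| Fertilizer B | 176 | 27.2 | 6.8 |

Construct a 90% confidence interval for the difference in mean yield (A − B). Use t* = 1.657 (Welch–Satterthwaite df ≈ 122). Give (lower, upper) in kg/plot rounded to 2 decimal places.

Standard errors of each mean: 9.6/√83 = 1.0537 and 6.8/√176 = 0.5126.
SE(x̄₁ − x̄₂) = √(1.0537² + 0.5126²) = 1.1718 for independent samples with unequal variances.
With t* = 1.657, the margin is 1.657 × 1.1718 = 1.9417.
x̄₁ − x̄₂ = 28.0 − 27.2 = 0.8000; the interval is 0.8000 ± 1.9417 = (-1.14, 2.74).

(-1.14, 2.74)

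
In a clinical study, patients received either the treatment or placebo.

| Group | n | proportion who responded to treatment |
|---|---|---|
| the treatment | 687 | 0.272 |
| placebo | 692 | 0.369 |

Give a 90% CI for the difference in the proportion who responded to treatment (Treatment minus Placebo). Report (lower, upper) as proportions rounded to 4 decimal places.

Each SE is √(p̂(1−p̂)/n): √(0.2720·0.7280/687) = 0.01698 and √(0.3690·0.6310/692) = 0.01834.
SE(p̂₁ − p̂₂) = √(SE₁² + SE₂²) = √(0.0002883204 + 0.0003363556) = 0.02499, since the two samples are independent.
At 90% confidence z* = 1.645; margin = 1.645 × 0.02499 = 0.04111.
The difference is 0.2720 − 0.3690 = -0.0970, so the interval is -0.0970 ± 0.04111 = (-0.1381, -0.0559).

(-0.1381, -0.0559)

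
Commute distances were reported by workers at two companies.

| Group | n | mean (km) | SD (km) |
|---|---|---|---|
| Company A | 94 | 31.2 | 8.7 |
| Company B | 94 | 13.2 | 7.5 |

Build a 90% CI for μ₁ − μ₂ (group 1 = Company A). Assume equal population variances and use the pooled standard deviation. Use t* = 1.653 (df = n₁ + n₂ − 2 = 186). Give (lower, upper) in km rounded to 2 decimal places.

(16.04, 19.96)

s_p = √[((n₁−1)s₁² + (n₂−1)s₂²)/(n₁+n₂−2)] = √[(93·8.7² + 93·7.5²)/186] = 8.1222.
SE = 8.1222·√(1/94 + 1/94) = 1.1847.
With t* = 1.653, margin = 1.653 × 1.1847 = 1.9583.
x̄₁ − x̄₂ = 31.2 − 13.2 = 18.0000; interval 18.0000 ± 1.9583 = (16.04, 19.96).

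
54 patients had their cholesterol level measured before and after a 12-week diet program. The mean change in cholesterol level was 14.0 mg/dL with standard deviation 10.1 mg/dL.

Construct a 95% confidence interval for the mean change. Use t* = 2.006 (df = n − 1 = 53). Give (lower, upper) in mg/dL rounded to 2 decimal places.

(11.24, 16.76)

Paired design: SE = s_d/√n = 10.1/√54 = 1.3744.
t* = 2.006; margin of error = 2.006 × 1.3744 = 2.7570.
14.0 ± 2.7570 → (11.24, 16.76).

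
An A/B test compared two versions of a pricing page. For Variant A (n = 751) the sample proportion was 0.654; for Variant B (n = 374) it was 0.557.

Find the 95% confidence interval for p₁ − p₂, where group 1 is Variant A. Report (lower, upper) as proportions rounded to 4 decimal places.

Each SE is √(p̂(1−p̂)/n): √(0.6540·0.3460/751) = 0.01736 and √(0.5570·0.4430/374) = 0.02569.
SE(p̂₁ − p̂₂) = √(SE₁² + SE₂²) = √(0.0003013696 + 0.0006599761) = 0.03101, since the two samples are independent.
At 95% confidence z* = 1.960; margin = 1.960 × 0.03101 = 0.06078.
The difference is 0.6540 − 0.5570 = 0.0970, so the interval is 0.0970 ± 0.06078 = (0.0362, 0.1578).

(0.0362, 0.1578)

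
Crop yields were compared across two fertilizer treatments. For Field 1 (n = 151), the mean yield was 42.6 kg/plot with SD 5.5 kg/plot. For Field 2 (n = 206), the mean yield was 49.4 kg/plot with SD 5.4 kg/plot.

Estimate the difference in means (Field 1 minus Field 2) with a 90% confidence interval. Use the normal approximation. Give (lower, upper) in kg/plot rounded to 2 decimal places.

Per-group SEs: s₁/√n₁ = 5.5/√151 = 0.4476, s₂/√n₂ = 5.4/√206 = 0.3762.
Unpooled SE of the difference: √(0.20034576 + 0.14152644) = 0.5847.
Margin of error = z* · SE = 1.645 × 0.5847 = 0.9618.
x̄₁ − x̄₂ = 42.6 − 49.4 = -6.8000.
CI: -6.8000 ± 0.9618 = (-7.76, -5.84).

(-7.76, -5.84)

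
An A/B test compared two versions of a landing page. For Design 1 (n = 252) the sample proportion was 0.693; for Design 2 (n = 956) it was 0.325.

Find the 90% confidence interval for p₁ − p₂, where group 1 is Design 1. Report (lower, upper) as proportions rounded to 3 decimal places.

Each SE is √(p̂(1−p̂)/n): √(0.6930·0.3070/252) = 0.02906 and √(0.3250·0.6750/956) = 0.01515.
SE(p̂₁ − p̂₂) = √(SE₁² + SE₂²) = √(0.0008444836 + 0.0002295225) = 0.03277, since the two samples are independent.
At 90% confidence z* = 1.645; margin = 1.645 × 0.03277 = 0.05391.
The difference is 0.6930 − 0.3250 = 0.3680, so the interval is 0.3680 ± 0.05391 = (0.314, 0.422).

(0.314, 0.422)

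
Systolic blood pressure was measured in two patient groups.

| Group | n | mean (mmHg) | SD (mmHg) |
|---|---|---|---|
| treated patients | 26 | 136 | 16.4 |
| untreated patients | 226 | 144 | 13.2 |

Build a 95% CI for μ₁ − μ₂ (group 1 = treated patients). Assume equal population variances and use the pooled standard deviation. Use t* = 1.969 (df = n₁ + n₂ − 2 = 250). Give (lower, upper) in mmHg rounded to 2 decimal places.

(-13.53, -2.47)

s_p = √[((n₁−1)s₁² + (n₂−1)s₂²)/(n₁+n₂−2)] = √[(25·16.4² + 225·13.2²)/250] = 13.5540.
SE = 13.5540·√(1/26 + 1/226) = 2.8069.
With t* = 1.969, margin = 1.969 × 2.8069 = 5.5268.
x̄₁ − x̄₂ = 136 − 144 = -8.0000; interval -8.0000 ± 5.5268 = (-13.53, -2.47).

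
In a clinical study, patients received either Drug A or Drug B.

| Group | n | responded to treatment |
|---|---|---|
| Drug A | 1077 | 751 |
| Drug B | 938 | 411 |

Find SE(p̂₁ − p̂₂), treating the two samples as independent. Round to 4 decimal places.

0.0214

Sample proportions: 751/1077 = 0.6973, 411/938 = 0.4382.
Each SE is √(p̂(1−p̂)/n): √(0.6973·0.3027/1077) = 0.01400 and √(0.4382·0.5618/938) = 0.01620.
SE(p̂₁ − p̂₂) = √(SE₁² + SE₂²) = √(0.000196 + 0.00026244) = 0.02141, since the two samples are independent.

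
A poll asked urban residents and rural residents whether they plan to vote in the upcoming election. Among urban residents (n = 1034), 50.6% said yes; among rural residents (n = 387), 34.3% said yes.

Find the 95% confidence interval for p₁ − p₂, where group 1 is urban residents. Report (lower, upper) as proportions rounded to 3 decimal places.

SE₁ = √(p̂₁(1−p̂₁)/n₁) = √(0.5060·0.4940/1034) = 0.01555; SE₂ = √(0.3430·0.6570/387) = 0.02413.
Independent samples: SE of the difference = √(SE₁² + SE₂²) = √(0.0002418025 + 0.0005822569) = 0.02871.
z* for 95% confidence is 1.960, so the margin of error is 1.960 × 0.02871 = 0.05627.
Point estimate p̂₁ − p̂₂ = 0.5060 − 0.3430 = 0.1630.
0.1630 ± 0.05627 → (0.107, 0.219).

(0.107, 0.219)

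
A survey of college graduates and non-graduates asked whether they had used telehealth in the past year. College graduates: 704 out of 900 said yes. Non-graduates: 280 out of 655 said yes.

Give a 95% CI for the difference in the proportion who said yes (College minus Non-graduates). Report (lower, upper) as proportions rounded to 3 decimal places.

(0.308, 0.401)

First, p̂₁ = 704/900 = 0.7822; p̂₂ = 280/655 = 0.4275.
The two standard errors are √(0.7822×0.2178/900) = 0.01376 and √(0.4275×0.5725/655) = 0.01933.
Because the samples are independent, SE_diff = √(0.01376² + 0.01933²) = 0.02373.
Using z* = 1.960 for 95%, ME = 1.960 × 0.02373 = 0.04651.
p̂₁ − p̂₂ = 0.3547; interval 0.3547 ± 0.04651 gives (0.308, 0.401).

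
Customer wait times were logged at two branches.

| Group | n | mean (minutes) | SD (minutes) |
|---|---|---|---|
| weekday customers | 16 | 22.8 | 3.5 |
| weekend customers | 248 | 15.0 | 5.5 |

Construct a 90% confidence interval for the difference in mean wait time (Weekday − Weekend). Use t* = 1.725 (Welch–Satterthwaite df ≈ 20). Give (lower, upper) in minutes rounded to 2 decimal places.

Per-group SEs: s₁/√n₁ = 3.5/√16 = 0.8750, s₂/√n₂ = 5.5/√248 = 0.3493.
Unpooled SE of the difference: √(0.765625 + 0.12201049) = 0.9421.
Margin of error = t* · SE = 1.725 × 0.9421 = 1.6251.
x̄₁ − x̄₂ = 22.8 − 15.0 = 7.8000.
CI: 7.8000 ± 1.6251 = (6.17, 9.43).

(6.17, 9.43)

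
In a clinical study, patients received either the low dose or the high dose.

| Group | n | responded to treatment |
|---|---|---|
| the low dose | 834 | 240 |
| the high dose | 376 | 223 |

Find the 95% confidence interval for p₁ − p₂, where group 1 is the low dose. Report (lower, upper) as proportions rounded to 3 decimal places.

(-0.364, -0.247)

First, p̂₁ = 240/834 = 0.2878; p̂₂ = 223/376 = 0.5931.
The two standard errors are √(0.2878×0.7122/834) = 0.01568 and √(0.5931×0.4069/376) = 0.02533.
Because the samples are independent, SE_diff = √(0.01568² + 0.02533²) = 0.02979.
Using z* = 1.960 for 95%, ME = 1.960 × 0.02979 = 0.05839.
p̂₁ − p̂₂ = -0.3053; interval -0.3053 ± 0.05839 gives (-0.364, -0.247).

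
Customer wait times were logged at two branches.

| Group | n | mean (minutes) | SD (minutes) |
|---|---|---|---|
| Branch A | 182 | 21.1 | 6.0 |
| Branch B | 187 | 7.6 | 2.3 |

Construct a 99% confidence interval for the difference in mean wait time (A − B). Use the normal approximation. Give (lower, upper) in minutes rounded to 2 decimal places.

Standard errors of each mean: 6.0/√182 = 0.4447 and 2.3/√187 = 0.1682.
SE(x̄₁ − x̄₂) = √(0.4447² + 0.1682²) = 0.4754 for independent samples with unequal variances.
With z* = 2.576, the margin is 2.576 × 0.4754 = 1.2246.
x̄₁ − x̄₂ = 21.1 − 7.6 = 13.5000; the interval is 13.5000 ± 1.2246 = (12.28, 14.72).

(12.28, 14.72)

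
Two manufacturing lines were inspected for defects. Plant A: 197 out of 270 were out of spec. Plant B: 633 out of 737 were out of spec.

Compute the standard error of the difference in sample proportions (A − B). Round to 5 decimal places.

0.02992

Sample proportions: 197/270 = 0.7296, 633/737 = 0.8589.
Each SE is √(p̂(1−p̂)/n): √(0.7296·0.2704/270) = 0.02703 and √(0.8589·0.1411/737) = 0.01282.
SE(p̂₁ − p̂₂) = √(SE₁² + SE₂²) = √(0.0007306209 + 0.0001643524) = 0.02992, since the two samples are independent.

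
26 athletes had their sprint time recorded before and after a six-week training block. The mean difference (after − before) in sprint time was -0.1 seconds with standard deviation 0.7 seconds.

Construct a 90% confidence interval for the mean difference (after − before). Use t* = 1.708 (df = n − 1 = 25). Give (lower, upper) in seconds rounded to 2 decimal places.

(-0.33, 0.13)

Paired design: SE = s_d/√n = 0.7/√26 = 0.1373.
t* = 1.708; margin of error = 1.708 × 0.1373 = 0.2345.
-0.1 ± 0.2345 → (-0.33, 0.13).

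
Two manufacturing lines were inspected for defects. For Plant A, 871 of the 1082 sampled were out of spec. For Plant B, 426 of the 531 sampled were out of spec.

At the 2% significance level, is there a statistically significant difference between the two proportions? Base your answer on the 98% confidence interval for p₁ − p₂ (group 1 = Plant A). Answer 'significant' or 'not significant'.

p̂₁ = 871/1082 = 0.8050 and p̂₂ = 426/531 = 0.8023.
SE₁ = √(p̂₁(1−p̂₁)/n₁) = √(0.8050·0.1950/1082) = 0.01204; SE₂ = √(0.8023·0.1977/531) = 0.01728.
Independent samples: SE of the difference = √(SE₁² + SE₂²) = √(0.0001449616 + 0.0002985984) = 0.02106.
z* for 98% confidence is 2.326, so the margin of error is 2.326 × 0.02106 = 0.04899.
Point estimate p̂₁ − p̂₂ = 0.8050 − 0.8023 = 0.0027.
0.0027 ± 0.04899 → (-0.04629, 0.05169).
The interval (-0.04629, 0.05169) contains 0, so the difference is not significant.

not significant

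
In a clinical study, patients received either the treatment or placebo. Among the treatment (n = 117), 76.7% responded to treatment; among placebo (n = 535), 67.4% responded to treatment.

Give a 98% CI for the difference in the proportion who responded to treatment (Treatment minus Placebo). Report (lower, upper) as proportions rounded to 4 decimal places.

The two standard errors are √(0.7670×0.2330/117) = 0.03908 and √(0.6740×0.3260/535) = 0.02027.
Because the samples are independent, SE_diff = √(0.03908² + 0.02027²) = 0.04402.
Using z* = 2.326 for 98%, ME = 2.326 × 0.04402 = 0.10239.
p̂₁ − p̂₂ = 0.0930; interval 0.0930 ± 0.10239 gives (-0.0094, 0.1954).

(-0.0094, 0.1954)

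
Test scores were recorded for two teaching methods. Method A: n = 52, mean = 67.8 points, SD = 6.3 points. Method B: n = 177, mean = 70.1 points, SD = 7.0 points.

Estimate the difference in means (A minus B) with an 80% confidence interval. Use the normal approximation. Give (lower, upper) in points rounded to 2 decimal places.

(-3.61, -0.99)

Per-group SEs: s₁/√n₁ = 6.3/√52 = 0.8737, s₂/√n₂ = 7.0/√177 = 0.5262.
Unpooled SE of the difference: √(0.76335169 + 0.27688644) = 1.0199.
Margin of error = z* · SE = 1.282 × 1.0199 = 1.3075.
x̄₁ − x̄₂ = 67.8 − 70.1 = -2.3000.
CI: -2.3000 ± 1.3075 = (-3.61, -0.99).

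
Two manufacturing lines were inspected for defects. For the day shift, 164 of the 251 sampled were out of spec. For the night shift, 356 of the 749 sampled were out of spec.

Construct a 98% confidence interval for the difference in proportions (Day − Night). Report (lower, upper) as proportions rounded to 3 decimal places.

First, p̂₁ = 164/251 = 0.6534; p̂₂ = 356/749 = 0.4753.
The two standard errors are √(0.6534×0.3466/251) = 0.03004 and √(0.4753×0.5247/749) = 0.01825.
Because the samples are independent, SE_diff = √(0.03004² + 0.01825²) = 0.03515.
Using z* = 2.326 for 98%, ME = 2.326 × 0.03515 = 0.08176.
p̂₁ − p̂₂ = 0.1781; interval 0.1781 ± 0.08176 gives (0.096, 0.260).

(0.096, 0.260)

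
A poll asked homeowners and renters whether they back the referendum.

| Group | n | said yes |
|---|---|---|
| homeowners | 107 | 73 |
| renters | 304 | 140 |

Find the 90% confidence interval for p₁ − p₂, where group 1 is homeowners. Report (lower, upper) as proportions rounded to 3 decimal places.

First, p̂₁ = 73/107 = 0.6822; p̂₂ = 140/304 = 0.4605.
The two standard errors are √(0.6822×0.3178/107) = 0.04501 and √(0.4605×0.5395/304) = 0.02859.
Because the samples are independent, SE_diff = √(0.04501² + 0.02859²) = 0.05332.
Using z* = 1.645 for 90%, ME = 1.645 × 0.05332 = 0.08771.
p̂₁ − p̂₂ = 0.2217; interval 0.2217 ± 0.08771 gives (0.134, 0.309).

(0.134, 0.309)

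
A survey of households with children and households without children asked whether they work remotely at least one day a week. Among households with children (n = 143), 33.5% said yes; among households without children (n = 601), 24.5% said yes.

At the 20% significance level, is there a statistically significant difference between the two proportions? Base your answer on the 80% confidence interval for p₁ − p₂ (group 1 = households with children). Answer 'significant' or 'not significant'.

SE₁ = √(p̂₁(1−p̂₁)/n₁) = √(0.3350·0.6650/143) = 0.03947; SE₂ = √(0.2450·0.7550/601) = 0.01754.
Independent samples: SE of the difference = √(SE₁² + SE₂²) = √(0.0015578809 + 0.0003076516) = 0.04319.
z* for 80% confidence is 1.282, so the margin of error is 1.282 × 0.04319 = 0.05537.
Point estimate p̂₁ − p̂₂ = 0.3350 − 0.2450 = 0.0900.
0.0900 ± 0.05537 → (0.03463, 0.14537).
The interval (0.03463, 0.14537) does not contain 0, so the difference is significant.

significant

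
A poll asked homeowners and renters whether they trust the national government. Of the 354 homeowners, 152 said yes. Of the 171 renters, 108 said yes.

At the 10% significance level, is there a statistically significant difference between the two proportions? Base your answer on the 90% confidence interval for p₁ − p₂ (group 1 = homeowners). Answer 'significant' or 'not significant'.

significant

p̂₁ = 152/354 = 0.4294 and p̂₂ = 108/171 = 0.6316.
SE₁ = √(p̂₁(1−p̂₁)/n₁) = √(0.4294·0.5706/354) = 0.02631; SE₂ = √(0.6316·0.3684/171) = 0.03689.
Independent samples: SE of the difference = √(SE₁² + SE₂²) = √(0.0006922161 + 0.0013608721) = 0.04531.
z* for 90% confidence is 1.645, so the margin of error is 1.645 × 0.04531 = 0.07453.
Point estimate p̂₁ − p̂₂ = 0.4294 − 0.6316 = -0.2022.
-0.2022 ± 0.07453 → (-0.27673, -0.12767).
The interval (-0.27673, -0.12767) does not contain 0, so the difference is significant.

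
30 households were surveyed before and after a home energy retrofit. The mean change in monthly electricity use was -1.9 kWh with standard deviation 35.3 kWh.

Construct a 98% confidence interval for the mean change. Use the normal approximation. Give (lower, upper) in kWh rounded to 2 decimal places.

(-16.89, 13.09)

Paired design: SE = s_d/√n = 35.3/√30 = 6.4449.
z* = 2.326; margin of error = 2.326 × 6.4449 = 14.9908.
-1.9 ± 14.9908 → (-16.89, 13.09).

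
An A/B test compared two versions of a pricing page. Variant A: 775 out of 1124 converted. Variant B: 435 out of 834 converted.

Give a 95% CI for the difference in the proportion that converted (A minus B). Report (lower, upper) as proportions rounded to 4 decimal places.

(0.1245, 0.2113)

Sample proportions: 775/1124 = 0.6895, 435/834 = 0.5216.
Each SE is √(p̂(1−p̂)/n): √(0.6895·0.3105/1124) = 0.01380 and √(0.5216·0.4784/834) = 0.01730.
SE(p̂₁ − p̂₂) = √(SE₁² + SE₂²) = √(0.00019044 + 0.00029929) = 0.02213, since the two samples are independent.
At 95% confidence z* = 1.960; margin = 1.960 × 0.02213 = 0.04337.
The difference is 0.6895 − 0.5216 = 0.1679, so the interval is 0.1679 ± 0.04337 = (0.1245, 0.2113).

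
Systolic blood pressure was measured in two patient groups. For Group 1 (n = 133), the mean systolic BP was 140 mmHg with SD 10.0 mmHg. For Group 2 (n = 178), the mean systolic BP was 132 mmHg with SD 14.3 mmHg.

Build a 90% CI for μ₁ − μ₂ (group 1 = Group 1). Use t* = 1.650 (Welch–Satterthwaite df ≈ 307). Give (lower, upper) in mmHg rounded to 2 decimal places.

Per-group SEs: s₁/√n₁ = 10.0/√133 = 0.8671, s₂/√n₂ = 14.3/√178 = 1.0718.
Unpooled SE of the difference: √(0.75186241 + 1.14875524) = 1.3786.
Margin of error = t* · SE = 1.650 × 1.3786 = 2.2747.
x̄₁ − x̄₂ = 140 − 132 = 8.0000.
CI: 8.0000 ± 2.2747 = (5.73, 10.27).

(5.73, 10.27)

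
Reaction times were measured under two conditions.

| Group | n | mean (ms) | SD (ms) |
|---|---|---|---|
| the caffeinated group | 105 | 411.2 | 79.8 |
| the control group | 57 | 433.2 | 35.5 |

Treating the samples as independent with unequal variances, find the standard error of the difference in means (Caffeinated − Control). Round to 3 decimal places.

SE₁ = s₁/√n₁ = 79.8/√105 = 7.7877; SE₂ = 35.5/√57 = 4.7021.
Independent samples, unequal variances: SE_diff = √(SE₁² + SE₂²) = √(60.64827129 + 22.10974441) = 9.0971.

9.097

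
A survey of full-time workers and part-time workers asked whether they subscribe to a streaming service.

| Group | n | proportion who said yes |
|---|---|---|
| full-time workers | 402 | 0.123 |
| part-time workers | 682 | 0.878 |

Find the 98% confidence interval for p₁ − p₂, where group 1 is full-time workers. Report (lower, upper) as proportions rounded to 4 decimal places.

(-0.8030, -0.7070)

Each SE is √(p̂(1−p̂)/n): √(0.1230·0.8770/402) = 0.01638 and √(0.8780·0.1220/682) = 0.01253.
SE(p̂₁ − p̂₂) = √(SE₁² + SE₂²) = √(0.0002683044 + 0.0001570009) = 0.02062, since the two samples are independent.
At 98% confidence z* = 2.326; margin = 2.326 × 0.02062 = 0.04796.
The difference is 0.1230 − 0.8780 = -0.7550, so the interval is -0.7550 ± 0.04796 = (-0.8030, -0.7070).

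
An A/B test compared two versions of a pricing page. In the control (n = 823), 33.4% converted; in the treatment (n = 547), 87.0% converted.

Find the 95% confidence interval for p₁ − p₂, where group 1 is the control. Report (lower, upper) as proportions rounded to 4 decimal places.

Each SE is √(p̂(1−p̂)/n): √(0.3340·0.6660/823) = 0.01644 and √(0.8700·0.1300/547) = 0.01438.
SE(p̂₁ − p̂₂) = √(SE₁² + SE₂²) = √(0.0002702736 + 0.0002067844) = 0.02184, since the two samples are independent.
At 95% confidence z* = 1.960; margin = 1.960 × 0.02184 = 0.04281.
The difference is 0.3340 − 0.8700 = -0.5360, so the interval is -0.5360 ± 0.04281 = (-0.5788, -0.4932).

(-0.5788, -0.4932)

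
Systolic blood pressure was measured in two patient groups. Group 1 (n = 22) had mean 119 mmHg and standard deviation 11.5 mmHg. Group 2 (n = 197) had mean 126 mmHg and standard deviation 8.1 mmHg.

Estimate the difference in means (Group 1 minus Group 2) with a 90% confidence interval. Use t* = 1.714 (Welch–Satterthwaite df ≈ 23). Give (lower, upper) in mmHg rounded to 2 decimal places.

SE₁ = s₁/√n₁ = 11.5/√22 = 2.4518; SE₂ = 8.1/√197 = 0.5771.
Independent samples, unequal variances: SE_diff = √(SE₁² + SE₂²) = √(6.01132324 + 0.33304441) = 2.5188.
t* = 1.714, so margin of error = 1.714 × 2.5188 = 4.3172.
Difference in means = 119 − 126 = -7.0000.
-7.0000 ± 4.3172 → (-11.32, -2.68).

(-11.32, -2.68)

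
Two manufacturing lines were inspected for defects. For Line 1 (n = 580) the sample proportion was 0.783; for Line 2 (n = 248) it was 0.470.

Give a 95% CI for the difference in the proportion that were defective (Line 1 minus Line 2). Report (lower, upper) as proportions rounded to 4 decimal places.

Each SE is √(p̂(1−p̂)/n): √(0.7830·0.2170/580) = 0.01712 and √(0.4700·0.5300/248) = 0.03169.
SE(p̂₁ − p̂₂) = √(SE₁² + SE₂²) = √(0.0002930944 + 0.0010042561) = 0.03602, since the two samples are independent.
At 95% confidence z* = 1.960; margin = 1.960 × 0.03602 = 0.07060.
The difference is 0.7830 − 0.4700 = 0.3130, so the interval is 0.3130 ± 0.07060 = (0.2424, 0.3836).

(0.2424, 0.3836)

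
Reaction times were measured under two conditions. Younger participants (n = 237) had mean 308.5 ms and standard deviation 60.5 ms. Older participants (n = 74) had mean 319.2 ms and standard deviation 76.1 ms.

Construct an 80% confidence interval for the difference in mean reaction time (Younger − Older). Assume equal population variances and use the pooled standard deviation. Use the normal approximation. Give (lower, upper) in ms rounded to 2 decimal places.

Pooled variance s_p² = [236·60.5² + 73·76.1²] / (237+74−2) = 4163.6807, so s_p = 64.5266.
SE_diff = s_p·√(1/n₁ + 1/n₂) = 64.5266·√(1/237 + 1/74) = 8.5927.
z* = 1.282; margin = 1.282 × 8.5927 = 11.0158.
Difference = 308.5 − 319.2 = -10.7000.
-10.7000 ± 11.0158 → (-21.72, 0.32).

(-21.72, 0.32)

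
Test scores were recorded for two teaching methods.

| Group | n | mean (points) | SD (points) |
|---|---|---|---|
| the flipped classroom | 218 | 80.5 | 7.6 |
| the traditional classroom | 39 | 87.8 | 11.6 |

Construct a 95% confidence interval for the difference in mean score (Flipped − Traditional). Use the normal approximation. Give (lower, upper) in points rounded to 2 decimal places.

Standard errors of each mean: 7.6/√218 = 0.5147 and 11.6/√39 = 1.8575.
SE(x̄₁ − x̄₂) = √(0.5147² + 1.8575²) = 1.9275 for independent samples with unequal variances.
With z* = 1.960, the margin is 1.960 × 1.9275 = 3.7779.
x̄₁ − x̄₂ = 80.5 − 87.8 = -7.3000; the interval is -7.3000 ± 3.7779 = (-11.08, -3.52).

(-11.08, -3.52)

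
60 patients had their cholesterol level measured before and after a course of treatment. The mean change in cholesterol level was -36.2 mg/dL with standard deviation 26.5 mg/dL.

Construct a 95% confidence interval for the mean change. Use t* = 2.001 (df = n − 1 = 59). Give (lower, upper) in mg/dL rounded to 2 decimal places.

(-43.05, -29.35)

This is a matched-pairs design, so SE = s_d/√n = 26.5/√60 = 3.4211.
Margin = 2.001 × 3.4211 = 6.8456; the interval is -36.2 ± 6.8456 = (-43.05, -29.35).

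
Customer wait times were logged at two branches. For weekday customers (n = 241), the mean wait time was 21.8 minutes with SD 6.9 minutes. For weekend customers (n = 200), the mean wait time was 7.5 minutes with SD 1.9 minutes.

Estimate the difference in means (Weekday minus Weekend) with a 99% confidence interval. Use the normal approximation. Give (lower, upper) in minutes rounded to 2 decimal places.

Standard errors of each mean: 6.9/√241 = 0.4445 and 1.9/√200 = 0.1344.
SE(x̄₁ − x̄₂) = √(0.4445² + 0.1344²) = 0.4644 for independent samples with unequal variances.
With z* = 2.576, the margin is 2.576 × 0.4644 = 1.1963.
x̄₁ − x̄₂ = 21.8 − 7.5 = 14.3000; the interval is 14.3000 ± 1.1963 = (13.10, 15.50).

(13.10, 15.50)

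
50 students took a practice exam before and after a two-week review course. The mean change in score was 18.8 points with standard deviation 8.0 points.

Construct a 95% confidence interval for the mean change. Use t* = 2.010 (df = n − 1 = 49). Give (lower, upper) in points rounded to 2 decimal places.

This is a matched-pairs design, so SE = s_d/√n = 8.0/√50 = 1.1314.
Margin = 2.010 × 1.1314 = 2.2741; the interval is 18.8 ± 2.2741 = (16.53, 21.07).

(16.53, 21.07)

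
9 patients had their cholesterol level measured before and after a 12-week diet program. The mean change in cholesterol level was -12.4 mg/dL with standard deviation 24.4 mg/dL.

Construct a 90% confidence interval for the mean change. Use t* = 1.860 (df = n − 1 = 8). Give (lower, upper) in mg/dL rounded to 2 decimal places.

(-27.53, 2.73)

This is a matched-pairs design, so SE = s_d/√n = 24.4/√9 = 8.1333.
Margin = 1.860 × 8.1333 = 15.1279; the interval is -12.4 ± 15.1279 = (-27.53, 2.73).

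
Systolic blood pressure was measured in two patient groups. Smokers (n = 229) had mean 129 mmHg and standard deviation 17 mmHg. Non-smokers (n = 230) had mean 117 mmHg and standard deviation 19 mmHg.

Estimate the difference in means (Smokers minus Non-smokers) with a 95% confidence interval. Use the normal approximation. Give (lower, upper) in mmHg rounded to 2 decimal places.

Per-group SEs: s₁/√n₁ = 17/√229 = 1.1234, s₂/√n₂ = 19/√230 = 1.2528.
Unpooled SE of the difference: √(1.26202756 + 1.56950784) = 1.6827.
Margin of error = z* · SE = 1.960 × 1.6827 = 3.2981.
x̄₁ − x̄₂ = 129 − 117 = 12.0000.
CI: 12.0000 ± 3.2981 = (8.70, 15.30).

(8.70, 15.30)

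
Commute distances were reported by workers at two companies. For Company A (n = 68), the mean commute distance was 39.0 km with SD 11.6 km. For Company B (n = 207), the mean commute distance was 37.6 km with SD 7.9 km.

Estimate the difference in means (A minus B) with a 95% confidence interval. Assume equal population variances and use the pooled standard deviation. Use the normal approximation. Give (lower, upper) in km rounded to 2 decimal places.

(-1.05, 3.85)

s_p = √[((n₁−1)s₁² + (n₂−1)s₂²)/(n₁+n₂−2)] = √[(67·11.6² + 206·7.9²)/273] = 8.9508.
SE = 8.9508·√(1/68 + 1/207) = 1.2511.
With z* = 1.960, margin = 1.960 × 1.2511 = 2.4522.
x̄₁ − x̄₂ = 39.0 − 37.6 = 1.4000; interval 1.4000 ± 2.4522 = (-1.05, 3.85).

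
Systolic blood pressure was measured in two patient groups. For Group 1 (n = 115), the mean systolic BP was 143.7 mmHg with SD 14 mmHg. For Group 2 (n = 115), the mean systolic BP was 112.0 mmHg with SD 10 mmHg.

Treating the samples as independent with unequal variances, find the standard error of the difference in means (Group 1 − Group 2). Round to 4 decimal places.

1.6043

Per-group SEs: s₁/√n₁ = 14/√115 = 1.3055, s₂/√n₂ = 10/√115 = 0.9325.
Unpooled SE of the difference: √(1.70433025 + 0.86955625) = 1.6043.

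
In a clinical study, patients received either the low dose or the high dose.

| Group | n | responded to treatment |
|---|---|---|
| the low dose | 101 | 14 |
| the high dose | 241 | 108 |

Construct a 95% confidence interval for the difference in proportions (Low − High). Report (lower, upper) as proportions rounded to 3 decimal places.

(-0.402, -0.217)

Sample proportions: 14/101 = 0.1386, 108/241 = 0.4481.
Each SE is √(p̂(1−p̂)/n): √(0.1386·0.8614/101) = 0.03438 and √(0.4481·0.5519/241) = 0.03203.
SE(p̂₁ − p̂₂) = √(SE₁² + SE₂²) = √(0.0011819844 + 0.0010259209) = 0.04699, since the two samples are independent.
At 95% confidence z* = 1.960; margin = 1.960 × 0.04699 = 0.09210.
The difference is 0.1386 − 0.4481 = -0.3095, so the interval is -0.3095 ± 0.09210 = (-0.402, -0.217).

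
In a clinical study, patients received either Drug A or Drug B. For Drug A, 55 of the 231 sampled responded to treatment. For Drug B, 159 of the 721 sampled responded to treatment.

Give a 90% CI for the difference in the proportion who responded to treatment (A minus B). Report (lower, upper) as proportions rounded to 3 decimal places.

(-0.035, 0.070)

Sample proportions: 55/231 = 0.2381, 159/721 = 0.2205.
Each SE is √(p̂(1−p̂)/n): √(0.2381·0.7619/231) = 0.02802 and √(0.2205·0.7795/721) = 0.01544.
SE(p̂₁ − p̂₂) = √(SE₁² + SE₂²) = √(0.0007851204 + 0.0002383936) = 0.03199, since the two samples are independent.
At 90% confidence z* = 1.645; margin = 1.645 × 0.03199 = 0.05262.
The difference is 0.2381 − 0.2205 = 0.0176, so the interval is 0.0176 ± 0.05262 = (-0.035, 0.070).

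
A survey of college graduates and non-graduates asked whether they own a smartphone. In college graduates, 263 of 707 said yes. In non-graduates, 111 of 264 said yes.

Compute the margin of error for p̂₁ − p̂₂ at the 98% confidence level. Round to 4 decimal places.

0.0823

Sample proportions: 263/707 = 0.3720, 111/264 = 0.4205.
Each SE is √(p̂(1−p̂)/n): √(0.3720·0.6280/707) = 0.01818 and √(0.4205·0.5795/264) = 0.03038.
SE(p̂₁ − p̂₂) = √(SE₁² + SE₂²) = √(0.0003305124 + 0.0009229444) = 0.03540, since the two samples are independent.
At 98% confidence z* = 2.326; margin = 2.326 × 0.03540 = 0.08234.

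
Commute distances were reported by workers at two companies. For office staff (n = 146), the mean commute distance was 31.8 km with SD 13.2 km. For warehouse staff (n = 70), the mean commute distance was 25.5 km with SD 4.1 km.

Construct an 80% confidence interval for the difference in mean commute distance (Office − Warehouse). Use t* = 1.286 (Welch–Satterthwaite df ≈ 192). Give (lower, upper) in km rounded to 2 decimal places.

(4.76, 7.84)

Per-group SEs: s₁/√n₁ = 13.2/√146 = 1.0924, s₂/√n₂ = 4.1/√70 = 0.4900.
Unpooled SE of the difference: √(1.19333776 + 0.2401) = 1.1973.
Margin of error = t* · SE = 1.286 × 1.1973 = 1.5397.
x̄₁ − x̄₂ = 31.8 − 25.5 = 6.3000.
CI: 6.3000 ± 1.5397 = (4.76, 7.84).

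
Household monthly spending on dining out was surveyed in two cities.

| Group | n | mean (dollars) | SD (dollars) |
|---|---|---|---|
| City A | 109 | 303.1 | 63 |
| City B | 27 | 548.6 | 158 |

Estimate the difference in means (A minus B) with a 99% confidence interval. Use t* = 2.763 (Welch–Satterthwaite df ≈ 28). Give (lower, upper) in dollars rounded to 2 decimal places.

SE₁ = s₁/√n₁ = 63/√109 = 6.0343; SE₂ = 158/√27 = 30.4071.
Independent samples, unequal variances: SE_diff = √(SE₁² + SE₂²) = √(36.41277649 + 924.59173041) = 31.0001.
t* = 2.763, so margin of error = 2.763 × 31.0001 = 85.6533.
Difference in means = 303.1 − 548.6 = -245.5000.
-245.5000 ± 85.6533 → (-331.15, -159.85).

(-331.15, -159.85)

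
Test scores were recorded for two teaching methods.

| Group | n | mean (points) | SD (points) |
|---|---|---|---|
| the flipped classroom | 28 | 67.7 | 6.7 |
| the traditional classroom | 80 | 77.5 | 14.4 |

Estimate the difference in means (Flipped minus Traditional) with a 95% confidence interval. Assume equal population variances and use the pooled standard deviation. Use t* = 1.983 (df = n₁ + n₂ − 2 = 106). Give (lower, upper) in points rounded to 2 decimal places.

s_p = √[((n₁−1)s₁² + (n₂−1)s₂²)/(n₁+n₂−2)] = √[(27·6.7² + 79·14.4²)/106] = 12.8832.
SE = 12.8832·√(1/28 + 1/80) = 2.8289.
With t* = 1.983, margin = 1.983 × 2.8289 = 5.6097.
x̄₁ − x̄₂ = 67.7 − 77.5 = -9.8000; interval -9.8000 ± 5.6097 = (-15.41, -4.19).

(-15.41, -4.19)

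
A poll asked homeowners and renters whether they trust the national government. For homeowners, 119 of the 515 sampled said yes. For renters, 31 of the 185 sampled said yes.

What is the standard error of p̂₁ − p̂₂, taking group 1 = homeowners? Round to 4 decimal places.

0.0332

Sample proportions: 119/515 = 0.2311, 31/185 = 0.1676.
Each SE is √(p̂(1−p̂)/n): √(0.2311·0.7689/515) = 0.01858 and √(0.1676·0.8324/185) = 0.02746.
SE(p̂₁ − p̂₂) = √(SE₁² + SE₂²) = √(0.0003452164 + 0.0007540516) = 0.03316, since the two samples are independent.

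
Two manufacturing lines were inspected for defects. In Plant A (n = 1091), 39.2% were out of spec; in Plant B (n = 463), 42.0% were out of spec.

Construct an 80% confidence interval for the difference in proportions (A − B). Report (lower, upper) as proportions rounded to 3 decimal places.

Each SE is √(p̂(1−p̂)/n): √(0.3920·0.6080/1091) = 0.01478 and √(0.4200·0.5800/463) = 0.02294.
SE(p̂₁ − p̂₂) = √(SE₁² + SE₂²) = √(0.0002184484 + 0.0005262436) = 0.02729, since the two samples are independent.
At 80% confidence z* = 1.282; margin = 1.282 × 0.02729 = 0.03499.
The difference is 0.3920 − 0.4200 = -0.0280, so the interval is -0.0280 ± 0.03499 = (-0.063, 0.007).

(-0.063, 0.007)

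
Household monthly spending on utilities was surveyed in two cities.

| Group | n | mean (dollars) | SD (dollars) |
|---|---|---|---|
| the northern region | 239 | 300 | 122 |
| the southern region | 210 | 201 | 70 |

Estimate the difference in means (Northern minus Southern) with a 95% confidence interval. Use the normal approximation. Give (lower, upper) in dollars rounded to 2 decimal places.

(80.87, 117.13)

Per-group SEs: s₁/√n₁ = 122/√239 = 7.8915, s₂/√n₂ = 70/√210 = 4.8305.
Unpooled SE of the difference: √(62.27577225 + 23.33373025) = 9.2525.
Margin of error = z* · SE = 1.960 × 9.2525 = 18.1349.
x̄₁ − x̄₂ = 300 − 201 = 99.0000.
CI: 99.0000 ± 18.1349 = (80.87, 117.13).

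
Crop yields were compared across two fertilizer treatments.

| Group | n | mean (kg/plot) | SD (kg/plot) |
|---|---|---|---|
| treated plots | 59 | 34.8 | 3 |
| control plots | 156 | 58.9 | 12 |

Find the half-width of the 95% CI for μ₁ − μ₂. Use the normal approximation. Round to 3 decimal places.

2.033

SE₁ = s₁/√n₁ = 3/√59 = 0.3906; SE₂ = 12/√156 = 0.9608.
Independent samples, unequal variances: SE_diff = √(SE₁² + SE₂²) = √(0.15256836 + 0.92313664) = 1.0372.
z* = 1.960, so margin of error = 1.960 × 1.0372 = 2.0329.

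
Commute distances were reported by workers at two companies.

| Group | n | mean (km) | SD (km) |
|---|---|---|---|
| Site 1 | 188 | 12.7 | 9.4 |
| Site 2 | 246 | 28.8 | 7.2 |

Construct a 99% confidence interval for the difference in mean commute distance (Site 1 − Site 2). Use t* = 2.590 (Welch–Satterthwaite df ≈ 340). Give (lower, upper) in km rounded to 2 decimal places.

(-18.24, -13.96)

Standard errors of each mean: 9.4/√188 = 0.6856 and 7.2/√246 = 0.4591.
SE(x̄₁ − x̄₂) = √(0.6856² + 0.4591²) = 0.8251 for independent samples with unequal variances.
With t* = 2.590, the margin is 2.590 × 0.8251 = 2.1370.
x̄₁ − x̄₂ = 12.7 − 28.8 = -16.1000; the interval is -16.1000 ± 2.1370 = (-18.24, -13.96).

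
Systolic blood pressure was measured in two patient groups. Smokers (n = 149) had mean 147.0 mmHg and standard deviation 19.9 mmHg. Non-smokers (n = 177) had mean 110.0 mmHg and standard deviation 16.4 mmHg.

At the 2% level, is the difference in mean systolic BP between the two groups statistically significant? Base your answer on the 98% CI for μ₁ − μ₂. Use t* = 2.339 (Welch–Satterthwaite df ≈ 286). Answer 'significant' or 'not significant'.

significant

Per-group SEs: s₁/√n₁ = 19.9/√149 = 1.6303, s₂/√n₂ = 16.4/√177 = 1.2327.
Unpooled SE of the difference: √(2.65787809 + 1.51954929) = 2.0439.
Margin of error = t* · SE = 2.339 × 2.0439 = 4.7807.
x̄₁ − x̄₂ = 147.0 − 110.0 = 37.0000.
CI: 37.0000 ± 4.7807 = (32.2193, 41.7807).
The interval (32.2193, 41.7807) does not contain 0, so the difference is significant.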